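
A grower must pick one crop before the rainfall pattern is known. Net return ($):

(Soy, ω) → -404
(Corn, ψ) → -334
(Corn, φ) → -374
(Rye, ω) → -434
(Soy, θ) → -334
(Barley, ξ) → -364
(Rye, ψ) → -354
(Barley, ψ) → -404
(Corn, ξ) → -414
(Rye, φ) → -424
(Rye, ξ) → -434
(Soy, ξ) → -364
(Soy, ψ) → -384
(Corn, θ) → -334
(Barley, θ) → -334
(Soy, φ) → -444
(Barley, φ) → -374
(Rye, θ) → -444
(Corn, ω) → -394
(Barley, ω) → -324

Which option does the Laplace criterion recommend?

Row averages: Corn=-370, Barley=-360, Soy=-386, Rye=-418
Highest average = -360 → Barley.

Barley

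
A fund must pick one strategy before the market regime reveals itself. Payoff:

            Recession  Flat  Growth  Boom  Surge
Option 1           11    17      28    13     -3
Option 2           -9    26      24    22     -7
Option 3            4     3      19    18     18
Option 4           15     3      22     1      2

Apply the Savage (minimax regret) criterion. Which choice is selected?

Option 1

Column bests: Recession=15, Flat=26, Growth=28, Boom=22, Surge=18.
Option 1 regrets: 4, 9, 0, 9, 21 → max 21
Option 2 regrets: 24, 0, 4, 0, 25 → max 25
Option 3 regrets: 11, 23, 9, 4, 0 → max 23
Option 4 regrets: 0, 23, 6, 21, 16 → max 23
Smallest max regret = 21 → Option 1.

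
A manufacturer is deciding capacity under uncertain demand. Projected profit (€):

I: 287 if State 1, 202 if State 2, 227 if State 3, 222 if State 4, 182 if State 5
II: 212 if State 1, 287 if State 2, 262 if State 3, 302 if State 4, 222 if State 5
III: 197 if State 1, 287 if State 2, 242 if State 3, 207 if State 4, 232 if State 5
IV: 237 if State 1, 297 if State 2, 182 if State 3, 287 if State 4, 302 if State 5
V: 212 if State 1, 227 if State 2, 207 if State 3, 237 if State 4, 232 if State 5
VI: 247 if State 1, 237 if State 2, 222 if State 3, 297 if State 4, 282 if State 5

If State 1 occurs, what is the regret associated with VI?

Best payoff under State 1 is 287.
Regret = 287 − 247 = 40.

40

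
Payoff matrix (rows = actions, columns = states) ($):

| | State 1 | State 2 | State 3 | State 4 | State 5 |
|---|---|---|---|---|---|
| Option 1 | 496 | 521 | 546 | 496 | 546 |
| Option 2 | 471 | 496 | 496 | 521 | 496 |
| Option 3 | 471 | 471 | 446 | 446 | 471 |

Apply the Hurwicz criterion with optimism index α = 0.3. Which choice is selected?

Option 1

Option 1: 0.3·546 + 0.7·496 = 511
Option 2: 0.3·521 + 0.7·471 = 486
Option 3: 0.3·471 + 0.7·446 = 453.5
Highest Hurwicz score = 511 → Option 1.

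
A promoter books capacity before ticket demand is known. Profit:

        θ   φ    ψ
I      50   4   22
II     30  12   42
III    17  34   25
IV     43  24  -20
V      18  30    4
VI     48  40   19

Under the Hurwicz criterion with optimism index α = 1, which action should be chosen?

I: 1·50 + 0·4 = 50
II: 1·42 + 0·12 = 42
III: 1·34 + 0·17 = 34
IV: 1·43 + 0·(-20) = 43
V: 1·30 + 0·4 = 30
VI: 1·48 + 0·19 = 48
Highest Hurwicz score = 50 → I.

I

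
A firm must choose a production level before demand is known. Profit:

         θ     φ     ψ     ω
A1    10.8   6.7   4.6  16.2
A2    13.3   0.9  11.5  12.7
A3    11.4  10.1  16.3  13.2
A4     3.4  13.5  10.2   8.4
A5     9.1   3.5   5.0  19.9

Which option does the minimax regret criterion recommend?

Column bests: θ=13.3, φ=13.5, ψ=16.3, ω=19.9.
A1 regrets: 2.5, 6.8, 11.7, 3.7 → max 11.7
A2 regrets: 0.0, 12.6, 4.8, 7.2 → max 12.6
A3 regrets: 1.9, 3.4, 0.0, 6.7 → max 6.7
A4 regrets: 9.9, 0.0, 6.1, 11.5 → max 11.5
A5 regrets: 4.2, 10.0, 11.3, 0.0 → max 11.3
Smallest max regret = 6.7 → A3.

A3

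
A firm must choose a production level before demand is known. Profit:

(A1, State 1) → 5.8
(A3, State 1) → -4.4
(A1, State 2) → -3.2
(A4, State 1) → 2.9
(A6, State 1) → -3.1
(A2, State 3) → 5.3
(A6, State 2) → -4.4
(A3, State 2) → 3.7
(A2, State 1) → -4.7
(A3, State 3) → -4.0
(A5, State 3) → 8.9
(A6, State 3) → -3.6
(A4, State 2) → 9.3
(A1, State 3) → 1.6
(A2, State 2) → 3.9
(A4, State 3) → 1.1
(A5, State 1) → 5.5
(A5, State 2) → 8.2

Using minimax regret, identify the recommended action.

A5

Column bests: State 1=5.8, State 2=9.3, State 3=8.9.
A1 regrets: 0.0, 12.5, 7.3 → max 12.5
A2 regrets: 10.5, 5.4, 3.6 → max 10.5
A3 regrets: 10.2, 5.6, 12.9 → max 12.9
A4 regrets: 2.9, 0.0, 7.8 → max 7.8
A5 regrets: 0.3, 1.1, 0.0 → max 1.1
A6 regrets: 8.9, 13.7, 12.5 → max 13.7
Smallest max regret = 1.1 → A5.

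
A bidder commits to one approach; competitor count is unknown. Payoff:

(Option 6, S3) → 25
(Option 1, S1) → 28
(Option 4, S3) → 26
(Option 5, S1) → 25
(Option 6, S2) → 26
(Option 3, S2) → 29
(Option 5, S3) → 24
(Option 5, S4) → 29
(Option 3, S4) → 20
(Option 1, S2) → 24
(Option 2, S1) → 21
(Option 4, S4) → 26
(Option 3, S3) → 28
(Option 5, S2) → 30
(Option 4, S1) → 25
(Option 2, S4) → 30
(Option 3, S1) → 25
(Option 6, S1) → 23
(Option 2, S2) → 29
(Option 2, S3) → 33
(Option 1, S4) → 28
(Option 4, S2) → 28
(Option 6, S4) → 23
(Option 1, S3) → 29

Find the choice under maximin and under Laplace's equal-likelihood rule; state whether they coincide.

maximin → Option 4; laplace → Option 2 (disagree)

Row minima: Option 1=24, Option 2=21, Option 3=20, Option 4=25, Option 5=24, Option 6=23
Best worst-case = 25 → Option 4.
Row averages: Option 1=27.25, Option 2=28.25, Option 3=25.5, Option 4=26.25, Option 5=27, Option 6=24.25
Highest average = 28.25 → Option 2.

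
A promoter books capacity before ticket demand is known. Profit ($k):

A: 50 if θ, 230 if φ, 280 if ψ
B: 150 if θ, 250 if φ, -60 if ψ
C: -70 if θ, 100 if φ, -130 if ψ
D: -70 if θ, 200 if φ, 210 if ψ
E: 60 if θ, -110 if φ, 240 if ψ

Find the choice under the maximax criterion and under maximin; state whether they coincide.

maximax → A; maximin → A (agree)

Row maxima: A=280, B=250, C=100, D=210, E=240
Best best-case = 280 → A.
Row minima: A=50, B=-60, C=-130, D=-70, E=-110
Best worst-case = 50 → A.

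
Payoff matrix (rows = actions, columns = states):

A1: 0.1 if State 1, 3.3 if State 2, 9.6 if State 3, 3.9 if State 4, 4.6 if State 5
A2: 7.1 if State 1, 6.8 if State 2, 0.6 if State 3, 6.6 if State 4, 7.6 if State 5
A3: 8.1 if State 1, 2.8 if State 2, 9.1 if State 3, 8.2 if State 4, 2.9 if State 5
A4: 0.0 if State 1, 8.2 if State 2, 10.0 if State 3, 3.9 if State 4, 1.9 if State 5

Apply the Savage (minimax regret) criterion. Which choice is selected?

Column bests: State 1=8.1, State 2=8.2, State 3=10.0, State 4=8.2, State 5=7.6.
A1 regrets: 8.0, 4.9, 0.4, 4.3, 3.0 → max 8.0
A2 regrets: 1.0, 1.4, 9.4, 1.6, 0.0 → max 9.4
A3 regrets: 0.0, 5.4, 0.9, 0.0, 4.7 → max 5.4
A4 regrets: 8.1, 0.0, 0.0, 4.3, 5.7 → max 8.1
Smallest max regret = 5.4 → A3.

A3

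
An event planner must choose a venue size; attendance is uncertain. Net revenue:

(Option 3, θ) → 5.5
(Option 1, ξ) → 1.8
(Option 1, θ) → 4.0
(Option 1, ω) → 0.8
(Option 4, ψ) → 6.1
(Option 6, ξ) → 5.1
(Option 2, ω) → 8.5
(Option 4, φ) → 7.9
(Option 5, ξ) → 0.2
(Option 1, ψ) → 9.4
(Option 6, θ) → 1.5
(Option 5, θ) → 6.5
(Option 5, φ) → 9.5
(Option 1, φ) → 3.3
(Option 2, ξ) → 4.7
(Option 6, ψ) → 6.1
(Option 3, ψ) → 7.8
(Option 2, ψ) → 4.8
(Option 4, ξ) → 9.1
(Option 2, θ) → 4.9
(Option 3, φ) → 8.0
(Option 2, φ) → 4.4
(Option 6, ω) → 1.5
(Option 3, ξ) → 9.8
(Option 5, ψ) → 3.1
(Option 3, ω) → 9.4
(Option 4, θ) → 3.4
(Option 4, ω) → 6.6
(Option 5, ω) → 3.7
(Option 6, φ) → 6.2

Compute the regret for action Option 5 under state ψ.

Best payoff under ψ is 9.4.
Regret = 9.4 − 3.1 = 6.3.

6.3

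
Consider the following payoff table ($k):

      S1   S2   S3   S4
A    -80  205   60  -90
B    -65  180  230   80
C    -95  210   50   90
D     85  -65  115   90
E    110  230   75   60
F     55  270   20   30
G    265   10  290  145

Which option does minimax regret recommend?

Column bests: S1=265, S2=270, S3=290, S4=145.
A regrets: 345, 65, 230, 235 → max 345
B regrets: 330, 90, 60, 65 → max 330
C regrets: 360, 60, 240, 55 → max 360
D regrets: 180, 335, 175, 55 → max 335
E regrets: 155, 40, 215, 85 → max 215
F regrets: 210, 0, 270, 115 → max 270
G regrets: 0, 260, 0, 0 → max 260
Smallest max regret = 215 → E.

E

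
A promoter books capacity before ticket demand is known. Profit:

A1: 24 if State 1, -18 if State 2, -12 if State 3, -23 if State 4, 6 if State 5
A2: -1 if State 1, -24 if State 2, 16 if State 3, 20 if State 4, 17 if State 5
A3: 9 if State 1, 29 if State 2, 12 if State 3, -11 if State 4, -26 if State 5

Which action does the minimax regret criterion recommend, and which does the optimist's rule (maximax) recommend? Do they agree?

Column bests: State 1=24, State 2=29, State 3=16, State 4=20, State 5=17.
A1 regrets: 0, 47, 28, 43, 11 → max 47
A2 regrets: 25, 53, 0, 0, 0 → max 53
A3 regrets: 15, 0, 4, 31, 43 → max 43
Smallest max regret = 43 → A3.
Row maxima: A1=24, A2=20, A3=29
Best best-case = 29 → A3.

minimax regret → A3; maximax → A3 (agree)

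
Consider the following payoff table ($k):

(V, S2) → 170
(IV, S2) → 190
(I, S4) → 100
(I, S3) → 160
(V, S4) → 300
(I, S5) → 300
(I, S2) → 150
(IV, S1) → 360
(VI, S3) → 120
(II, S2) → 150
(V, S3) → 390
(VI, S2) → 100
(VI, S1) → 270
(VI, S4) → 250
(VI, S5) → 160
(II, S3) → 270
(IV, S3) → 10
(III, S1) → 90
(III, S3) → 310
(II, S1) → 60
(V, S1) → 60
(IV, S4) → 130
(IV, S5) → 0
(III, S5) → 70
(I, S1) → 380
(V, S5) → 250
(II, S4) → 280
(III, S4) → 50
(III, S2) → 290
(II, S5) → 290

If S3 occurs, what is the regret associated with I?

Best payoff under S3 is 390.
Regret = 390 − 160 = 230.

230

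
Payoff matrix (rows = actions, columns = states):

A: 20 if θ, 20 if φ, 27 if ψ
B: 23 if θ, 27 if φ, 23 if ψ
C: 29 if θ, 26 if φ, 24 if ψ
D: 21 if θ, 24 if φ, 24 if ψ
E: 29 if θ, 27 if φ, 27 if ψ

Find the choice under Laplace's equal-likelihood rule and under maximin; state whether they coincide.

Row averages: A=67/3, B=73/3, C=79/3, D=23, E=83/3
Highest average = 83/3 → E.
Row minima: A=20, B=23, C=24, D=21, E=27
Best worst-case = 27 → E.

laplace → E; maximin → E (agree)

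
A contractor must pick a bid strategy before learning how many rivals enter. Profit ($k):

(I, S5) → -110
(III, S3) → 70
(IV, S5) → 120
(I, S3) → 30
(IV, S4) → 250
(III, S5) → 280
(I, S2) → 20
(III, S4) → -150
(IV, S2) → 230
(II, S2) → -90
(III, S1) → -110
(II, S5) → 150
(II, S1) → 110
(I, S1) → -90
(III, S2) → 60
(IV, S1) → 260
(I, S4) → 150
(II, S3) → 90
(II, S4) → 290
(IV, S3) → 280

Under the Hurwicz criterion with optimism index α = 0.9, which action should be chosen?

I: 0.9·150 + 0.1·(-110) = 124
II: 0.9·290 + 0.1·(-90) = 252
III: 0.9·280 + 0.1·(-150) = 237
IV: 0.9·280 + 0.1·120 = 264
Highest Hurwicz score = 264 → IV.

IV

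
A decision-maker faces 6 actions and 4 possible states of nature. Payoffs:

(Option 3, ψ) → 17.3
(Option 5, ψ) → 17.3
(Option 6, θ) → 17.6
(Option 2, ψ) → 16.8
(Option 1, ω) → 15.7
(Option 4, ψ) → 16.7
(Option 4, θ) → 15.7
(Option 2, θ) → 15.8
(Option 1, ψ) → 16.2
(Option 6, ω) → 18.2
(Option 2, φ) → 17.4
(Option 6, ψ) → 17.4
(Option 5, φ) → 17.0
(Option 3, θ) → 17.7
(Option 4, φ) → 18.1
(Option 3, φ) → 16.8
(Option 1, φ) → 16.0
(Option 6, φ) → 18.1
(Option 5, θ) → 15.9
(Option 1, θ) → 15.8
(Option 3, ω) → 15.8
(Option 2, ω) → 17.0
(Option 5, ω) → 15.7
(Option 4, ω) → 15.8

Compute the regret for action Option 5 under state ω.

2.5

Best payoff under ω is 18.2.
Regret = 18.2 − 15.7 = 2.5.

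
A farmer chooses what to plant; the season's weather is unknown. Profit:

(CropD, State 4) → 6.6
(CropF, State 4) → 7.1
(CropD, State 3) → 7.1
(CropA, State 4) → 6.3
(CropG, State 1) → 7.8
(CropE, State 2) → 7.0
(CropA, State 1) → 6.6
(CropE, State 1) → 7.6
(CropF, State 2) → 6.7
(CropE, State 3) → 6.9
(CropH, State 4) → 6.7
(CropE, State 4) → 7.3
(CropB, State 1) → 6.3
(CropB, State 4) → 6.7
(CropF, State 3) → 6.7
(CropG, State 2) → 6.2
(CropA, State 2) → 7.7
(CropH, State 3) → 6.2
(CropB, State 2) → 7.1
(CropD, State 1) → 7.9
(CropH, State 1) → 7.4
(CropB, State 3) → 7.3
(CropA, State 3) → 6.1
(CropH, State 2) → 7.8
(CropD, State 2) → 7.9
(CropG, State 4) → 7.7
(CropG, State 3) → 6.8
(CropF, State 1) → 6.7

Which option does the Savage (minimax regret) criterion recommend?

CropE

Column bests: State 1=7.9, State 2=7.9, State 3=7.3, State 4=7.7.
CropD regrets: 0.0, 0.0, 0.2, 1.1 → max 1.1
CropB regrets: 1.6, 0.8, 0.0, 1.0 → max 1.6
CropF regrets: 1.2, 1.2, 0.6, 0.6 → max 1.2
CropG regrets: 0.1, 1.7, 0.5, 0.0 → max 1.7
CropE regrets: 0.3, 0.9, 0.4, 0.4 → max 0.9
CropH regrets: 0.5, 0.1, 1.1, 1.0 → max 1.1
CropA regrets: 1.3, 0.2, 1.2, 1.4 → max 1.4
Smallest max regret = 0.9 → CropE.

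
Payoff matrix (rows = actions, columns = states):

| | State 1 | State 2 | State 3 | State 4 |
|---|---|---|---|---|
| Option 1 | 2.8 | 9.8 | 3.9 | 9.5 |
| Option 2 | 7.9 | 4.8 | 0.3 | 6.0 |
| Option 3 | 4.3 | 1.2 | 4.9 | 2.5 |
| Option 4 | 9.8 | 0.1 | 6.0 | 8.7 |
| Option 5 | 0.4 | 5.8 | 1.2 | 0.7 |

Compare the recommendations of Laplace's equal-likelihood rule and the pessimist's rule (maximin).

Row averages: Option 1=6.5, Option 2=4.75, Option 3=3.225, Option 4=6.15, Option 5=2.025
Highest average = 6.5 → Option 1.
Row minima: Option 1=2.8, Option 2=0.3, Option 3=1.2, Option 4=0.1, Option 5=0.4
Best worst-case = 2.8 → Option 1.

laplace → Option 1; maximin → Option 1 (agree)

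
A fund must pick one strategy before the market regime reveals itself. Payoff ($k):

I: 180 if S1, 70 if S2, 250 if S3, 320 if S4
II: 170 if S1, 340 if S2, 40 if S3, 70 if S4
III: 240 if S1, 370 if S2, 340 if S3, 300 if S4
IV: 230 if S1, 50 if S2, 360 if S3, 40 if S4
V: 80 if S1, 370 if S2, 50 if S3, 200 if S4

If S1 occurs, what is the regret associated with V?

Best payoff under S1 is 240.
Regret = 240 − 80 = 160.

160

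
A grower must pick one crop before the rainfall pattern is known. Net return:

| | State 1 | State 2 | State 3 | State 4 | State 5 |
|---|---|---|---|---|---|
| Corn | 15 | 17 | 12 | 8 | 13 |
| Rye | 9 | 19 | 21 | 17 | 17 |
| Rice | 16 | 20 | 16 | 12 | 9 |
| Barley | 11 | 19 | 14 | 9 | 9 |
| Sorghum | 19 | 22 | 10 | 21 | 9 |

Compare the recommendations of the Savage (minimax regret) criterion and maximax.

minimax regret → Rice; maximax → Sorghum (disagree)

Column bests: State 1=19, State 2=22, State 3=21, State 4=21, State 5=17.
Corn regrets: 4, 5, 9, 13, 4 → max 13
Rye regrets: 10, 3, 0, 4, 0 → max 10
Rice regrets: 3, 2, 5, 9, 8 → max 9
Barley regrets: 8, 3, 7, 12, 8 → max 12
Sorghum regrets: 0, 0, 11, 0, 8 → max 11
Smallest max regret = 9 → Rice.
Row maxima: Corn=17, Rye=21, Rice=20, Barley=19, Sorghum=22
Best best-case = 22 → Sorghum.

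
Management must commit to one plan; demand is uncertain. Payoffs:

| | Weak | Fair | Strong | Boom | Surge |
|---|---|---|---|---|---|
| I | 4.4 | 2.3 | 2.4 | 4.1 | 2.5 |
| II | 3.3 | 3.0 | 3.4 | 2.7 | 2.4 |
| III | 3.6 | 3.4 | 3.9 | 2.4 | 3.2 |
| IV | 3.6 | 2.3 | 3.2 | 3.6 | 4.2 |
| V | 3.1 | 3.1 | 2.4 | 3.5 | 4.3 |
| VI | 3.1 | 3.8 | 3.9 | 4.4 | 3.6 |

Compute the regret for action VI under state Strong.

0.0

Best payoff under Strong is 3.9.
Regret = 3.9 − 3.9 = 0.0.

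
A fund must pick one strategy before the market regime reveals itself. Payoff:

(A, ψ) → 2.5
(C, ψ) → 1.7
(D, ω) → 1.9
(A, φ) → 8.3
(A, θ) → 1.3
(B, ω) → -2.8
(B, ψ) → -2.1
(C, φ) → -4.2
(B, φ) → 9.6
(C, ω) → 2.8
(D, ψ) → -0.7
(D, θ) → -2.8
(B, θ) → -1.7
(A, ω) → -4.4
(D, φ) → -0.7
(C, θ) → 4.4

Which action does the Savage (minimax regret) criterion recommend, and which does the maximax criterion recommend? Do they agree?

minimax regret → B; maximax → B (agree)

Column bests: θ=4.4, φ=9.6, ψ=2.5, ω=2.8.
A regrets: 3.1, 1.3, 0.0, 7.2 → max 7.2
B regrets: 6.1, 0.0, 4.6, 5.6 → max 6.1
C regrets: 0.0, 13.8, 0.8, 0.0 → max 13.8
D regrets: 7.2, 10.3, 3.2, 0.9 → max 10.3
Smallest max regret = 6.1 → B.
Row maxima: A=8.3, B=9.6, C=4.4, D=1.9
Best best-case = 9.6 → B.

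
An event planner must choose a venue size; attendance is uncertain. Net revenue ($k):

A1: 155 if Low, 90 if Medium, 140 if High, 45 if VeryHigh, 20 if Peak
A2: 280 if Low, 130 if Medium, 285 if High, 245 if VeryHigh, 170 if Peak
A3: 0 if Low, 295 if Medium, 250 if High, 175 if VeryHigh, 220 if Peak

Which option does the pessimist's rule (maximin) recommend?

Row minima: A1=20, A2=130, A3=0
Best worst-case = 130 → A2.

A2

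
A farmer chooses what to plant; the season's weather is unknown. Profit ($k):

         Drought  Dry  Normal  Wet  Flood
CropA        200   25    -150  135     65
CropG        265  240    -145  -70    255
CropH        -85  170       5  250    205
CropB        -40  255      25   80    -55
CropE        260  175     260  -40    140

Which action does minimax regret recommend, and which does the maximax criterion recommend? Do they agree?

minimax regret → CropE; maximax → CropG (disagree)

Column bests: Drought=265, Dry=255, Normal=260, Wet=250, Flood=255.
CropA regrets: 65, 230, 410, 115, 190 → max 410
CropG regrets: 0, 15, 405, 320, 0 → max 405
CropH regrets: 350, 85, 255, 0, 50 → max 350
CropB regrets: 305, 0, 235, 170, 310 → max 310
CropE regrets: 5, 80, 0, 290, 115 → max 290
Smallest max regret = 290 → CropE.
Row maxima: CropA=200, CropG=265, CropH=250, CropB=255, CropE=260
Best best-case = 265 → CropG.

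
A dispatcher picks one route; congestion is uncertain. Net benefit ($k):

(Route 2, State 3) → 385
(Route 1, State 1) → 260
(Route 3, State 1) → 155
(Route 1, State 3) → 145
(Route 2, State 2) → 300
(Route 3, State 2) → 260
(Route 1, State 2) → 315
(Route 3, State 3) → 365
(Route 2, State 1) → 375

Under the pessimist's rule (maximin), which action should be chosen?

Route 2

Row minima: Route 1=145, Route 2=300, Route 3=155
Best worst-case = 300 → Route 2.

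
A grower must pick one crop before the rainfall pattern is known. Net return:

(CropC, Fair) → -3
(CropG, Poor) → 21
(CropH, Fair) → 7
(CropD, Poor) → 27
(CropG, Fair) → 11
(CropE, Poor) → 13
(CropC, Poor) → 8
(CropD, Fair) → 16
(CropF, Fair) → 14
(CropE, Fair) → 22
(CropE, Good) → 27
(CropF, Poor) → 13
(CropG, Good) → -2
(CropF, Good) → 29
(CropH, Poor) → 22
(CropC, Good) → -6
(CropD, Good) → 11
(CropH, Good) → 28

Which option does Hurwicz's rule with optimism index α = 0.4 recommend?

CropH: 0.4·28 + 0.6·7 = 15.4
CropE: 0.4·27 + 0.6·13 = 18.6
CropG: 0.4·21 + 0.6·(-2) = 7.2
CropC: 0.4·8 + 0.6·(-6) = -0.4
CropD: 0.4·27 + 0.6·11 = 17.4
CropF: 0.4·29 + 0.6·13 = 19.4
Highest Hurwicz score = 19.4 → CropF.

CropF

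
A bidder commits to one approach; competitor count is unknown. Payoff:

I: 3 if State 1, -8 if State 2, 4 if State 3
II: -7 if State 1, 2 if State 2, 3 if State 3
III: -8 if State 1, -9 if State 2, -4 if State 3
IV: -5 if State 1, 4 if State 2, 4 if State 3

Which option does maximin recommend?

Row minima: I=-8, II=-7, III=-9, IV=-5
Best worst-case = -5 → IV.

IV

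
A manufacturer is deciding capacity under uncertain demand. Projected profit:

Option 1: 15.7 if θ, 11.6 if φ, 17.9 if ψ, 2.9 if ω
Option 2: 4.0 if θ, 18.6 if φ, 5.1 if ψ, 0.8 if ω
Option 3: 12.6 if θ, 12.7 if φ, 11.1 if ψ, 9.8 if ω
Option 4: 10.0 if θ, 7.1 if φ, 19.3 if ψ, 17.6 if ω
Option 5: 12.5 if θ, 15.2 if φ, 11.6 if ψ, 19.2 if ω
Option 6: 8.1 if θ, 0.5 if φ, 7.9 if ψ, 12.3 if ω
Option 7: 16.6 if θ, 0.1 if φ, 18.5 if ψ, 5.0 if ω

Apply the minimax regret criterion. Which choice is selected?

Option 5

Column bests: θ=16.6, φ=18.6, ψ=19.3, ω=19.2.
Option 1 regrets: 0.9, 7.0, 1.4, 16.3 → max 16.3
Option 2 regrets: 12.6, 0.0, 14.2, 18.4 → max 18.4
Option 3 regrets: 4.0, 5.9, 8.2, 9.4 → max 9.4
Option 4 regrets: 6.6, 11.5, 0.0, 1.6 → max 11.5
Option 5 regrets: 4.1, 3.4, 7.7, 0.0 → max 7.7
Option 6 regrets: 8.5, 18.1, 11.4, 6.9 → max 18.1
Option 7 regrets: 0.0, 18.5, 0.8, 14.2 → max 18.5
Smallest max regret = 7.7 → Option 5.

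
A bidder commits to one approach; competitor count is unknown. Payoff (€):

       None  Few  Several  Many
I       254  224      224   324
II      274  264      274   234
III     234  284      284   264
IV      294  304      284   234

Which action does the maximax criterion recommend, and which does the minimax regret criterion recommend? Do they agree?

maximax → I; minimax regret → III (disagree)

Row maxima: I=324, II=274, III=284, IV=304
Best best-case = 324 → I.
Column bests: None=294, Few=304, Several=284, Many=324.
I regrets: 40, 80, 60, 0 → max 80
II regrets: 20, 40, 10, 90 → max 90
III regrets: 60, 20, 0, 60 → max 60
IV regrets: 0, 0, 0, 90 → max 90
Smallest max regret = 60 → III.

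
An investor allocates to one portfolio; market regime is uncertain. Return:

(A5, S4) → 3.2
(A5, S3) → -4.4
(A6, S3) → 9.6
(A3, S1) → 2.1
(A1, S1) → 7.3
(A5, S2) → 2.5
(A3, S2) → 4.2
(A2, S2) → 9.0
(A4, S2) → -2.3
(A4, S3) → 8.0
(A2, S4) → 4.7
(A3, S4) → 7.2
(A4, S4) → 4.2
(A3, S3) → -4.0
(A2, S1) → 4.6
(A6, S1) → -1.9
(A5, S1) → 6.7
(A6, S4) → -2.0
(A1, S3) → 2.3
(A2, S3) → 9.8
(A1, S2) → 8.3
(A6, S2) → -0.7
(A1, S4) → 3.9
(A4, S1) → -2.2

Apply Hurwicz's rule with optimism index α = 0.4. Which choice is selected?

A2

A1: 0.4·8.3 + 0.6·2.3 = 4.7
A2: 0.4·9.8 + 0.6·4.6 = 6.68
A3: 0.4·7.2 + 0.6·(-4.0) = 0.48
A4: 0.4·8.0 + 0.6·(-2.3) = 1.82
A5: 0.4·6.7 + 0.6·(-4.4) = 0.04
A6: 0.4·9.6 + 0.6·(-2.0) = 2.64
Highest Hurwicz score = 6.68 → A2.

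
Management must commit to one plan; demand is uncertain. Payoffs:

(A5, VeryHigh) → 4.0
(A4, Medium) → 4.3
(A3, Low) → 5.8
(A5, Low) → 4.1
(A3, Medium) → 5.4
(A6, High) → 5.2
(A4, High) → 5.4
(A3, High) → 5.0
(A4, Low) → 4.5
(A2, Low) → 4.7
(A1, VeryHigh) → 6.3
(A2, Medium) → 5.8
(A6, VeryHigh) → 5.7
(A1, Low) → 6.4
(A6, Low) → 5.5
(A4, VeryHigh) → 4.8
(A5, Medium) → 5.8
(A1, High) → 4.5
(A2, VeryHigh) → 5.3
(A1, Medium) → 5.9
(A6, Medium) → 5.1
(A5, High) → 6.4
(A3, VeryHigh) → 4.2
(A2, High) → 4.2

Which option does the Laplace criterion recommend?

A1

Row averages: A1=5.775, A2=5, A3=5.1, A4=4.75, A5=5.075, A6=5.375
Highest average = 5.775 → A1.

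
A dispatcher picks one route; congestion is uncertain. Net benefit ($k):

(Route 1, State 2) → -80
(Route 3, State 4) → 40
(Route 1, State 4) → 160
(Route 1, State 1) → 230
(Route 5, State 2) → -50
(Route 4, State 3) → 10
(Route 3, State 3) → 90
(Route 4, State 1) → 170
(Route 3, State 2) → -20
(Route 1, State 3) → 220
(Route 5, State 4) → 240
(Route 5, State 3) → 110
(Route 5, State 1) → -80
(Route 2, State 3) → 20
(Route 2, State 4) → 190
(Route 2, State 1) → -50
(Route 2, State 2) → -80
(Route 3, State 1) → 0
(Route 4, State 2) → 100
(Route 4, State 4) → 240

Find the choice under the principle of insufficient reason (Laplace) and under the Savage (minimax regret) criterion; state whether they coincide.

Row averages: Route 1=132.5, Route 2=20, Route 3=27.5, Route 4=130, Route 5=55
Highest average = 132.5 → Route 1.
Column bests: State 1=230, State 2=100, State 3=220, State 4=240.
Route 1 regrets: 0, 180, 0, 80 → max 180
Route 2 regrets: 280, 180, 200, 50 → max 280
Route 3 regrets: 230, 120, 130, 200 → max 230
Route 4 regrets: 60, 0, 210, 0 → max 210
Route 5 regrets: 310, 150, 110, 0 → max 310
Smallest max regret = 180 → Route 1.

laplace → Route 1; minimax regret → Route 1 (agree)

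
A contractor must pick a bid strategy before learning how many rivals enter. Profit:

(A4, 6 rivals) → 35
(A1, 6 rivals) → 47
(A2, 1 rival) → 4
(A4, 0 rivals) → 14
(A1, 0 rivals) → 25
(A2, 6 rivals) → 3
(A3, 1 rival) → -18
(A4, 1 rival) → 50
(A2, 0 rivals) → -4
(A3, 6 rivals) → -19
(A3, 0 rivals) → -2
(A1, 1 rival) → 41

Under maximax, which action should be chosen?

A4

Row maxima: A1=47, A2=4, A3=-2, A4=50
Best best-case = 50 → A4.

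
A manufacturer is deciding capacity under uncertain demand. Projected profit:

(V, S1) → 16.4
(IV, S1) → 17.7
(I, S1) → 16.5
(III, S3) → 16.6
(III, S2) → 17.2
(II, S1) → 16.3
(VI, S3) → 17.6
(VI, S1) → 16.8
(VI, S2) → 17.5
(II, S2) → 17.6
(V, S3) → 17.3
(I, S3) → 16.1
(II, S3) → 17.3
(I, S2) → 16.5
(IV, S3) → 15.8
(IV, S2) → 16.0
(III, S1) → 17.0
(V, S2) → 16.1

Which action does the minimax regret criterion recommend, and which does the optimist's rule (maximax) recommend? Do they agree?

minimax regret → VI; maximax → IV (disagree)

Column bests: S1=17.7, S2=17.6, S3=17.6.
I regrets: 1.2, 1.1, 1.5 → max 1.5
II regrets: 1.4, 0.0, 0.3 → max 1.4
III regrets: 0.7, 0.4, 1.0 → max 1.0
IV regrets: 0.0, 1.6, 1.8 → max 1.8
V regrets: 1.3, 1.5, 0.3 → max 1.5
VI regrets: 0.9, 0.1, 0.0 → max 0.9
Smallest max regret = 0.9 → VI.
Row maxima: I=16.5, II=17.6, III=17.2, IV=17.7, V=17.3, VI=17.6
Best best-case = 17.7 → IV.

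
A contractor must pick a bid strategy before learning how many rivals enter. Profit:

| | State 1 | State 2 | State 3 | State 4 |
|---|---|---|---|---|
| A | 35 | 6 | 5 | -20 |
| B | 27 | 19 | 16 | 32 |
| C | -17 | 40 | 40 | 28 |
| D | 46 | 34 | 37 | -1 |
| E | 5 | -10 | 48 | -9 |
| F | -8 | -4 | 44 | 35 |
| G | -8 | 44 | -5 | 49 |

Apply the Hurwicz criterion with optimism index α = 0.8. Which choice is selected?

G

A: 0.8·35 + 0.2·(-20) = 24
B: 0.8·32 + 0.2·16 = 28.8
C: 0.8·40 + 0.2·(-17) = 28.6
D: 0.8·46 + 0.2·(-1) = 36.6
E: 0.8·48 + 0.2·(-10) = 36.4
F: 0.8·44 + 0.2·(-8) = 33.6
G: 0.8·49 + 0.2·(-8) = 37.6
Highest Hurwicz score = 37.6 → G.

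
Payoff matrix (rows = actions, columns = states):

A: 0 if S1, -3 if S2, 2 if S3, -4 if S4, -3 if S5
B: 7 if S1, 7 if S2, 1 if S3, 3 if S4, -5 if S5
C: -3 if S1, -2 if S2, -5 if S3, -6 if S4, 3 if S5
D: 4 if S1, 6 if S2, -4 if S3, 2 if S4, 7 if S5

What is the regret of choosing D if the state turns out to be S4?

1

Best payoff under S4 is 3.
Regret = 3 − 2 = 1.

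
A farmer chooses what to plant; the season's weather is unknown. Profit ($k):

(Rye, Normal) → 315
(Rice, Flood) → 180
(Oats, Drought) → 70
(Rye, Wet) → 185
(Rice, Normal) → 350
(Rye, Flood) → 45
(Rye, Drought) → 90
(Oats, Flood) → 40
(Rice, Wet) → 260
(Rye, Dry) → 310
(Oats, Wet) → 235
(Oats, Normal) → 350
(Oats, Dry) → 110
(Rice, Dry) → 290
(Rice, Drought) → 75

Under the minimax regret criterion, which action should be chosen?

Column bests: Drought=90, Dry=310, Normal=350, Wet=260, Flood=180.
Rice regrets: 15, 20, 0, 0, 0 → max 20
Oats regrets: 20, 200, 0, 25, 140 → max 200
Rye regrets: 0, 0, 35, 75, 135 → max 135
Smallest max regret = 20 → Rice.

Rice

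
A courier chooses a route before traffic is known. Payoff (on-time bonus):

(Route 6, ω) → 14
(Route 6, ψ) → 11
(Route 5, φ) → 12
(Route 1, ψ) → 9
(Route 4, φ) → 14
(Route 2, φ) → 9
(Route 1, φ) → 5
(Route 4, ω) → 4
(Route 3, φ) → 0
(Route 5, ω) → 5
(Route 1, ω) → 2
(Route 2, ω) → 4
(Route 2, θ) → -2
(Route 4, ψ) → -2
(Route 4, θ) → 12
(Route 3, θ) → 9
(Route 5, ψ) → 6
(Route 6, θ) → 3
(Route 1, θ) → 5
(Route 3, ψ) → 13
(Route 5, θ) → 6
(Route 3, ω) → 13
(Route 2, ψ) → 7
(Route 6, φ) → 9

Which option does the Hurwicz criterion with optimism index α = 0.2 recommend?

Route 5

Route 1: 0.2·9 + 0.8·2 = 3.4
Route 2: 0.2·9 + 0.8·(-2) = 0.2
Route 3: 0.2·13 + 0.8·0 = 2.6
Route 4: 0.2·14 + 0.8·(-2) = 1.2
Route 5: 0.2·12 + 0.8·5 = 6.4
Route 6: 0.2·14 + 0.8·3 = 5.2
Highest Hurwicz score = 6.4 → Route 5.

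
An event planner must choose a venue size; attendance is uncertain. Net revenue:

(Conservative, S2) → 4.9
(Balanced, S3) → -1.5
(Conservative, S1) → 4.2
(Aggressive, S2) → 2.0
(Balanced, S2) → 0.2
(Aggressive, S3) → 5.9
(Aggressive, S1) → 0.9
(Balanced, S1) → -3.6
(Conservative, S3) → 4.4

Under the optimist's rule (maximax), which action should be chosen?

Row maxima: Conservative=4.9, Balanced=0.2, Aggressive=5.9
Best best-case = 5.9 → Aggressive.

Aggressive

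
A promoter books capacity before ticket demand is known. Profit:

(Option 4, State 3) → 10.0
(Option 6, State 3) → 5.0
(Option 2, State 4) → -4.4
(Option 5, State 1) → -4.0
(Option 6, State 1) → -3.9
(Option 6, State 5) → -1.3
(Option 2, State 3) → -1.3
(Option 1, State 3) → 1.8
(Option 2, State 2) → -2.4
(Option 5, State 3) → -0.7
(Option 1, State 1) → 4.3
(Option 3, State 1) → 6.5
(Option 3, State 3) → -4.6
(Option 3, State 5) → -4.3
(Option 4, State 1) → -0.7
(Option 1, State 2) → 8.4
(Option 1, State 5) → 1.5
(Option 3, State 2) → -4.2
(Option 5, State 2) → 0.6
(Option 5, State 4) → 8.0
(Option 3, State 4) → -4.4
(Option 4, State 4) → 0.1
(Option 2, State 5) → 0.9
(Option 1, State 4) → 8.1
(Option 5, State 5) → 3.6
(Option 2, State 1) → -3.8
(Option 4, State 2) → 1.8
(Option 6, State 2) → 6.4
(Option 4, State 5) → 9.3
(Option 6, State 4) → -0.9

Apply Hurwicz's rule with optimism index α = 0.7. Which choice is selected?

Option 1: 0.7·8.4 + 0.3·1.5 = 6.33
Option 2: 0.7·0.9 + 0.3·(-4.4) = -0.69
Option 3: 0.7·6.5 + 0.3·(-4.6) = 3.17
Option 4: 0.7·10.0 + 0.3·(-0.7) = 6.79
Option 5: 0.7·8.0 + 0.3·(-4.0) = 4.4
Option 6: 0.7·6.4 + 0.3·(-3.9) = 3.31
Highest Hurwicz score = 6.79 → Option 4.

Option 4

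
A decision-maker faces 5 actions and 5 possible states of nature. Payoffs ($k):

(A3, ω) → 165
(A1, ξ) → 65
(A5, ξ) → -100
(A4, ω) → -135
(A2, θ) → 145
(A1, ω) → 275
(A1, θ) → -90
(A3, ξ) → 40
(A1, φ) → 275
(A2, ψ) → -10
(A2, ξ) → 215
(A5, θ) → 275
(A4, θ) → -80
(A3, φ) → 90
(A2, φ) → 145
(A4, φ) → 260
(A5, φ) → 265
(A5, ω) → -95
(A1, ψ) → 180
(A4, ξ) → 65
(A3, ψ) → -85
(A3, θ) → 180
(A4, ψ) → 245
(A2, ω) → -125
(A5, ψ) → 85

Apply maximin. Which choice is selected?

A3

Row minima: A1=-90, A2=-125, A3=-85, A4=-135, A5=-100
Best worst-case = -85 → A3.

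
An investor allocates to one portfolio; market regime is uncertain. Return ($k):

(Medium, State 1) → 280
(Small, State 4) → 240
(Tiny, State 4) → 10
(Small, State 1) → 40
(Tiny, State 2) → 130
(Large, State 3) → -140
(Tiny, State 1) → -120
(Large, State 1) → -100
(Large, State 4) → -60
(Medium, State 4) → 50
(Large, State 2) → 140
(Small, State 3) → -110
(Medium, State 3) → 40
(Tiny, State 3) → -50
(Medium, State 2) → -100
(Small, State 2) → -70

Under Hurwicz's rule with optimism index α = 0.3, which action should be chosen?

Medium

Tiny: 0.3·130 + 0.7·(-120) = -45
Small: 0.3·240 + 0.7·(-110) = -5
Medium: 0.3·280 + 0.7·(-100) = 14
Large: 0.3·140 + 0.7·(-140) = -56
Highest Hurwicz score = 14 → Medium.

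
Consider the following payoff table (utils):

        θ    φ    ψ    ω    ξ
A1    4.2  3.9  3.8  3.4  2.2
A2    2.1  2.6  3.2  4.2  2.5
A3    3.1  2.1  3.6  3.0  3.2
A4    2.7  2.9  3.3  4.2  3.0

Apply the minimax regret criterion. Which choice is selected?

A1

Column bests: θ=4.2, φ=3.9, ψ=3.8, ω=4.2, ξ=3.2.
A1 regrets: 0.0, 0.0, 0.0, 0.8, 1.0 → max 1.0
A2 regrets: 2.1, 1.3, 0.6, 0.0, 0.7 → max 2.1
A3 regrets: 1.1, 1.8, 0.2, 1.2, 0.0 → max 1.8
A4 regrets: 1.5, 1.0, 0.5, 0.0, 0.2 → max 1.5
Smallest max regret = 1.0 → A1.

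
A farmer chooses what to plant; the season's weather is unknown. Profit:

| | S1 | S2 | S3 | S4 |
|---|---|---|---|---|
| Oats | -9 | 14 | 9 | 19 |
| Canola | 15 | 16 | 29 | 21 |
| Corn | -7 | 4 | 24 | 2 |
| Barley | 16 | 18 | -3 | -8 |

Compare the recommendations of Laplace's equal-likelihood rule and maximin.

Row averages: Oats=8.25, Canola=20.25, Corn=5.75, Barley=5.75
Highest average = 20.25 → Canola.
Row minima: Oats=-9, Canola=15, Corn=-7, Barley=-8
Best worst-case = 15 → Canola.

laplace → Canola; maximin → Canola (agree)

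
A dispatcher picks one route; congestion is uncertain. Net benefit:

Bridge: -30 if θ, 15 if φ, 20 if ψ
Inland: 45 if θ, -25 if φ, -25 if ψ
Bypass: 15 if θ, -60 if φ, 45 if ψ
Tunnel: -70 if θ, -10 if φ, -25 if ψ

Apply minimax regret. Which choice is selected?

Column bests: θ=45, φ=15, ψ=45.
Bridge regrets: 75, 0, 25 → max 75
Inland regrets: 0, 40, 70 → max 70
Bypass regrets: 30, 75, 0 → max 75
Tunnel regrets: 115, 25, 70 → max 115
Smallest max regret = 70 → Inland.

Inland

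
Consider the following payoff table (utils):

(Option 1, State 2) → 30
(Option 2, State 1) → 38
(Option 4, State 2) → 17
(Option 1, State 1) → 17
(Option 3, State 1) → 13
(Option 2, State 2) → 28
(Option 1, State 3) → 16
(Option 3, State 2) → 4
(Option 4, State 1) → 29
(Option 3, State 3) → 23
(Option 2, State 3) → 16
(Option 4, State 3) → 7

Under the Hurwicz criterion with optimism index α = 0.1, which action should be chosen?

Option 1: 0.1·30 + 0.9·16 = 17.4
Option 2: 0.1·38 + 0.9·16 = 18.2
Option 3: 0.1·23 + 0.9·4 = 5.9
Option 4: 0.1·29 + 0.9·7 = 9.2
Highest Hurwicz score = 18.2 → Option 2.

Option 2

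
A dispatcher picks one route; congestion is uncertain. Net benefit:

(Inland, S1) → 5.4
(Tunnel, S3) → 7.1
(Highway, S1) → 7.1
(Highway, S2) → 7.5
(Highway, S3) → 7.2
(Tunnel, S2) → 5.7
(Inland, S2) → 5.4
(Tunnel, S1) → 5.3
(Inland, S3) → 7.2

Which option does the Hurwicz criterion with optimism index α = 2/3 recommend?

Inland: 2/3·7.2 + 1/3·5.4 = 6.6
Highway: 2/3·7.5 + 1/3·7.1 = 221/30
Tunnel: 2/3·7.1 + 1/3·5.3 = 6.5
Highest Hurwicz score = 221/30 → Highway.

Highway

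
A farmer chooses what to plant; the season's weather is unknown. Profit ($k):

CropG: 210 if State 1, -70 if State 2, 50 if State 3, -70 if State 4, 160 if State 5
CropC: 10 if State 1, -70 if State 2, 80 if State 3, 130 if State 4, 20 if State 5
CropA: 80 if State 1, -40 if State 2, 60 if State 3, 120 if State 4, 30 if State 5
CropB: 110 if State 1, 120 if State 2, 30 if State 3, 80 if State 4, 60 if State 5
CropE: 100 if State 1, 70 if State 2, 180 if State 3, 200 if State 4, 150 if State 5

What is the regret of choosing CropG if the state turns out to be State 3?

130

Best payoff under State 3 is 180.
Regret = 180 − 50 = 130.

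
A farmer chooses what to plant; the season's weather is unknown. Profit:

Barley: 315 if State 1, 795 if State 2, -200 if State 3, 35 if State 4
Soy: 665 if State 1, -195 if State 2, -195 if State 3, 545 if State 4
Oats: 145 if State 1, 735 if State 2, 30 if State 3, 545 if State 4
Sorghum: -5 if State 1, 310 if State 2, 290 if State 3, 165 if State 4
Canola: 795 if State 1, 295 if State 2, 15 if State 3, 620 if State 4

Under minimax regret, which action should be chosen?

Column bests: State 1=795, State 2=795, State 3=290, State 4=620.
Barley regrets: 480, 0, 490, 585 → max 585
Soy regrets: 130, 990, 485, 75 → max 990
Oats regrets: 650, 60, 260, 75 → max 650
Sorghum regrets: 800, 485, 0, 455 → max 800
Canola regrets: 0, 500, 275, 0 → max 500
Smallest max regret = 500 → Canola.

Canola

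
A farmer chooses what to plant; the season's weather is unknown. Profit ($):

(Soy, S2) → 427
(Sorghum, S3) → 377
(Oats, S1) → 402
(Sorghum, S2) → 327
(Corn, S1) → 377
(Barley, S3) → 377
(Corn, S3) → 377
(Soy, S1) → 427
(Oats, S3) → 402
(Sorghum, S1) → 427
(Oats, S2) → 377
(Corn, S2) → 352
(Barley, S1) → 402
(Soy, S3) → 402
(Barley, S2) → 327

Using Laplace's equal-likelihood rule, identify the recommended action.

Soy

Row averages: Sorghum=377, Soy=1256/3, Oats=1181/3, Barley=1106/3, Corn=1106/3
Highest average = 1256/3 → Soy.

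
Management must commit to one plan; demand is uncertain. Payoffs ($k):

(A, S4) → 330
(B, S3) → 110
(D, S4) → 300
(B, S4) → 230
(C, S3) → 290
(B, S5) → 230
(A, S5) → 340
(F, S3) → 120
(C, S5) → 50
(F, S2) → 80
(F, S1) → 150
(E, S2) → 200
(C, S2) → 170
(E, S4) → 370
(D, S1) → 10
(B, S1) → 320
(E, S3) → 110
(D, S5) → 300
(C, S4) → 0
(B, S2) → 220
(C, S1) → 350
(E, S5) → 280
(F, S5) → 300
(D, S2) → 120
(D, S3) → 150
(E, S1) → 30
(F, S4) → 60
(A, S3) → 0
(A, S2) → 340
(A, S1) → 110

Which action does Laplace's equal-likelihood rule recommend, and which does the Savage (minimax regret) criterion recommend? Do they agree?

Row averages: A=224, B=222, C=172, D=176, E=198, F=142
Highest average = 224 → A.
Column bests: S1=350, S2=340, S3=290, S4=370, S5=340.
A regrets: 240, 0, 290, 40, 0 → max 290
B regrets: 30, 120, 180, 140, 110 → max 180
C regrets: 0, 170, 0, 370, 290 → max 370
D regrets: 340, 220, 140, 70, 40 → max 340
E regrets: 320, 140, 180, 0, 60 → max 320
F regrets: 200, 260, 170, 310, 40 → max 310
Smallest max regret = 180 → B.

laplace → A; minimax regret → B (disagree)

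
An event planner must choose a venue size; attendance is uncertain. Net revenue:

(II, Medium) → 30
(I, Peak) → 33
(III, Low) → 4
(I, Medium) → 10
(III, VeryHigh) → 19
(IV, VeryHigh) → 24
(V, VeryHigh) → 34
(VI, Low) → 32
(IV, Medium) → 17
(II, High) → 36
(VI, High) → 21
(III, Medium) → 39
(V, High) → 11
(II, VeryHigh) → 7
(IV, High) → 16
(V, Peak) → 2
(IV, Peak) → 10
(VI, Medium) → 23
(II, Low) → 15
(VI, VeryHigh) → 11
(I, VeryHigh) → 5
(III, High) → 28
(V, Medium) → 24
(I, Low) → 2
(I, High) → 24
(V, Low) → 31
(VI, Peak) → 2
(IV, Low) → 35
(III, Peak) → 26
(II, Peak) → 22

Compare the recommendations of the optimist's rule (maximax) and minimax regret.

maximax → III; minimax regret → IV (disagree)

Row maxima: I=33, II=36, III=39, IV=35, V=34, VI=32
Best best-case = 39 → III.
Column bests: Low=35, Medium=39, High=36, VeryHigh=34, Peak=33.
I regrets: 33, 29, 12, 29, 0 → max 33
II regrets: 20, 9, 0, 27, 11 → max 27
III regrets: 31, 0, 8, 15, 7 → max 31
IV regrets: 0, 22, 20, 10, 23 → max 23
V regrets: 4, 15, 25, 0, 31 → max 31
VI regrets: 3, 16, 15, 23, 31 → max 31
Smallest max regret = 23 → IV.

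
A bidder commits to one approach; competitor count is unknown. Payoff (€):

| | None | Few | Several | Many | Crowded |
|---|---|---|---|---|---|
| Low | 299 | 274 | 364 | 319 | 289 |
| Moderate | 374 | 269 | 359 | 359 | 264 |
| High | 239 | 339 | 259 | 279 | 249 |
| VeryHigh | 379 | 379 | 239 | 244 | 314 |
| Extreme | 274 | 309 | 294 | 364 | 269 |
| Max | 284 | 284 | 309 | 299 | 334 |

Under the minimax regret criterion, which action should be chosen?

Max

Column bests: None=379, Few=379, Several=364, Many=364, Crowded=334.
Low regrets: 80, 105, 0, 45, 45 → max 105
Moderate regrets: 5, 110, 5, 5, 70 → max 110
High regrets: 140, 40, 105, 85, 85 → max 140
VeryHigh regrets: 0, 0, 125, 120, 20 → max 125
Extreme regrets: 105, 70, 70, 0, 65 → max 105
Max regrets: 95, 95, 55, 65, 0 → max 95
Smallest max regret = 95 → Max.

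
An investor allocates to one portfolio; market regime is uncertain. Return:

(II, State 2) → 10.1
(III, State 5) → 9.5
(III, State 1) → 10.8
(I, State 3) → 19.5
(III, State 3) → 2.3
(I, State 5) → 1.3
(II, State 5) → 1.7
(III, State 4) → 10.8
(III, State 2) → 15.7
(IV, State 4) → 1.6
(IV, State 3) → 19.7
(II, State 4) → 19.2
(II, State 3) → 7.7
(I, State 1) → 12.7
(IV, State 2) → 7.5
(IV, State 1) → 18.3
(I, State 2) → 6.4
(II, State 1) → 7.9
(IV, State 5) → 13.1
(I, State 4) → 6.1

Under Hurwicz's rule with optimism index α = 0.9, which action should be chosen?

IV

I: 0.9·19.5 + 0.1·1.3 = 17.68
II: 0.9·19.2 + 0.1·1.7 = 17.45
III: 0.9·15.7 + 0.1·2.3 = 14.36
IV: 0.9·19.7 + 0.1·1.6 = 17.89
Highest Hurwicz score = 17.89 → IV.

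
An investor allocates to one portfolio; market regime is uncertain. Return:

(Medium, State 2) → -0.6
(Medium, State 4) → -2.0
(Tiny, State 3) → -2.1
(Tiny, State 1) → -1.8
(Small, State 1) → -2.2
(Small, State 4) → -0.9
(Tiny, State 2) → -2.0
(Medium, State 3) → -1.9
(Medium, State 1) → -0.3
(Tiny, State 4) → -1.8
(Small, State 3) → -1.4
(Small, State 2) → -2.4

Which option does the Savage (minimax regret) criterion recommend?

Column bests: State 1=-0.3, State 2=-0.6, State 3=-1.4, State 4=-0.9.
Tiny regrets: 1.5, 1.4, 0.7, 0.9 → max 1.5
Small regrets: 1.9, 1.8, 0.0, 0.0 → max 1.9
Medium regrets: 0.0, 0.0, 0.5, 1.1 → max 1.1
Smallest max regret = 1.1 → Medium.

Medium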